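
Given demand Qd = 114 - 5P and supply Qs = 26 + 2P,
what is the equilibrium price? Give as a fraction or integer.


At equilibrium, Qd = Qs.
114 - 5P = 26 + 2P
114 - 26 = 5P + 2P
88 = 7P
P* = 88/7 = 88/7

88/7


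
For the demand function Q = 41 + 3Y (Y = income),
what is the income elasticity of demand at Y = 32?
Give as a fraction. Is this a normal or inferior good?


dQ/dY = 3
At Y = 32: Q = 41 + 3*32 = 137
Ey = (dQ/dY)(Y/Q) = 3 * 32 / 137 = 96/137
Since Ey > 0, this is a normal good.

96/137 (normal good)


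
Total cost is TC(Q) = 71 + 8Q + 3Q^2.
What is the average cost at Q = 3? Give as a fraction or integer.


TC(3) = 71 + 8*3 + 3*3^2
TC(3) = 71 + 24 + 27 = 122
AC = TC/Q = 122/3 = 122/3

122/3


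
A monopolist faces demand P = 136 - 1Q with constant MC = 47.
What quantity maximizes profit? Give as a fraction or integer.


TR = P*Q = (136 - 1Q)Q = 136Q - 1Q^2
MR = dTR/dQ = 136 - 2Q
Set MR = MC:
136 - 2Q = 47
89 = 2Q
Q* = 89/2 = 89/2

89/2


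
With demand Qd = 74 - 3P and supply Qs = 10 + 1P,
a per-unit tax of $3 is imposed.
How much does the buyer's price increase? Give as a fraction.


With a per-unit tax, the buyer's price increase depends on relative slopes.
Supply slope: d = 1, Demand slope: b = 3
Buyer's price increase = d * tax / (b + d)
= 1 * 3 / (3 + 1)
= 3 / 4 = 3/4

3/4


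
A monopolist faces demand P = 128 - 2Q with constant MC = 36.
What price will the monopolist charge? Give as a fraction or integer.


MR = 128 - 4Q
Set MR = MC: 128 - 4Q = 36
Q* = 23
Substitute into demand:
P* = 128 - 2*23 = 82

82


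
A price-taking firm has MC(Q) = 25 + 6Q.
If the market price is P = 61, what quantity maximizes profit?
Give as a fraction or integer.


In perfect competition, profit is maximized where P = MC.
61 = 25 + 6Q
36 = 6Q
Q* = 36/6 = 6

6


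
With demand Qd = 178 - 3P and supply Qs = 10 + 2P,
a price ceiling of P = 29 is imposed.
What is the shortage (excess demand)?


At P = 29:
Qd = 178 - 3*29 = 91
Qs = 10 + 2*29 = 68
Shortage = Qd - Qs = 91 - 68 = 23

23


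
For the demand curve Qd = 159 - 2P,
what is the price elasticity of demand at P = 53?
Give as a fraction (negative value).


dQ/dP = -2
At P = 53: Q = 159 - 2*53 = 53
E = (dQ/dP)(P/Q) = (-2)(53/53) = -2

-2


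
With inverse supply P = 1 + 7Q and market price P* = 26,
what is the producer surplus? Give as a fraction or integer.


Minimum supply price (at Q=0): P_min = 1
Quantity supplied at P* = 26:
Q* = (26 - 1)/7 = 25/7
PS = (1/2) * Q* * (P* - P_min)
PS = (1/2) * 25/7 * (26 - 1)
PS = (1/2) * 25/7 * 25 = 625/14

625/14


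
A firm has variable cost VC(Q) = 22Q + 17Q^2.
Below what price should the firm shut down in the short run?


AVC(Q) = VC(Q)/Q = 22 + 17Q
AVC is increasing in Q, so minimum AVC is at Q -> 0+.
Min AVC = 22
The firm should shut down if P < 22.

22


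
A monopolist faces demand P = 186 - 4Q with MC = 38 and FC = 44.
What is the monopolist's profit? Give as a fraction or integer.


MR = MC: 186 - 8Q = 38
Q* = 37/2
P* = 186 - 4*37/2 = 112
Profit = (P* - MC)*Q* - FC
= (112 - 38)*37/2 - 44
= 74*37/2 - 44
= 1369 - 44 = 1325

1325


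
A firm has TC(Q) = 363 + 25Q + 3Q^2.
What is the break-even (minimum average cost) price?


AC(Q) = 363/Q + 25 + 3Q
To minimize: dAC/dQ = -363/Q^2 + 3 = 0
Q^2 = 363/3 = 121
Q* = 11
Min AC = 363/11 + 25 + 3*11
Min AC = 33 + 25 + 33 = 91

91


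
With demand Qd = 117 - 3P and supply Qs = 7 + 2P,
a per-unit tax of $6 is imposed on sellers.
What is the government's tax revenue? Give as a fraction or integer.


With tax on sellers, new supply: Qs' = 7 + 2(P - 6)
= 2P - 5
New equilibrium quantity:
Q_new = 219/5
Tax revenue = tax * Q_new = 6 * 219/5 = 1314/5

1314/5


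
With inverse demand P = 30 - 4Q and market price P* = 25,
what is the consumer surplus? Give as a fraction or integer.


Maximum willingness to pay (at Q=0): P_max = 30
Quantity demanded at P* = 25:
Q* = (30 - 25)/4 = 5/4
CS = (1/2) * Q* * (P_max - P*)
CS = (1/2) * 5/4 * (30 - 25)
CS = (1/2) * 5/4 * 5 = 25/8

25/8


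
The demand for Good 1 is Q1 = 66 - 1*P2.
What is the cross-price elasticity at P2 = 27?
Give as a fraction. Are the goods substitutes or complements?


dQ1/dP2 = -1
At P2 = 27: Q1 = 66 - 1*27 = 39
Exy = (dQ1/dP2)(P2/Q1) = -1 * 27 / 39 = -9/13
Since Exy < 0, the goods are complements.

-9/13 (complements)


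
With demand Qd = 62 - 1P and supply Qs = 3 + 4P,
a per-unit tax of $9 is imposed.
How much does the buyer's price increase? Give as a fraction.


With a per-unit tax, the buyer's price increase depends on relative slopes.
Supply slope: d = 4, Demand slope: b = 1
Buyer's price increase = d * tax / (b + d)
= 4 * 9 / (1 + 4)
= 36 / 5 = 36/5

36/5


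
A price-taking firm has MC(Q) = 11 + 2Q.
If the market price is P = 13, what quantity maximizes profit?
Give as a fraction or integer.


In perfect competition, profit is maximized where P = MC.
13 = 11 + 2Q
2 = 2Q
Q* = 2/2 = 1

1


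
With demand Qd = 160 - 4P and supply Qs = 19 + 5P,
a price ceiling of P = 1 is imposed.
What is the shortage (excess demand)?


At P = 1:
Qd = 160 - 4*1 = 156
Qs = 19 + 5*1 = 24
Shortage = Qd - Qs = 156 - 24 = 132

132


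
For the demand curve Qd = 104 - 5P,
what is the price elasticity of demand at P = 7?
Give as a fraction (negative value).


dQ/dP = -5
At P = 7: Q = 104 - 5*7 = 69
E = (dQ/dP)(P/Q) = (-5)(7/69) = -35/69

-35/69


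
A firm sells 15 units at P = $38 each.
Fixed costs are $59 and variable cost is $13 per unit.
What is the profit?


Total Revenue = P * Q = 38 * 15 = $570
Total Cost = FC + VC*Q = 59 + 13*15 = $254
Profit = TR - TC = 570 - 254 = $316

$316


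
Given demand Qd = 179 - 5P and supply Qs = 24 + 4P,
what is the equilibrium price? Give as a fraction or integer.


At equilibrium, Qd = Qs.
179 - 5P = 24 + 4P
179 - 24 = 5P + 4P
155 = 9P
P* = 155/9 = 155/9

155/9


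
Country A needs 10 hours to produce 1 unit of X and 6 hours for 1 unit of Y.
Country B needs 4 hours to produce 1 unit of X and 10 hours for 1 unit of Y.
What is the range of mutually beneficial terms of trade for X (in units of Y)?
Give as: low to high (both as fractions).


Opportunity cost of X for Country A = hours_X / hours_Y = 10/6 = 5/3 units of Y
Opportunity cost of X for Country B = hours_X / hours_Y = 4/10 = 2/5 units of Y
Terms of trade must be between the two opportunity costs.
Range: 2/5 to 5/3

2/5 to 5/3


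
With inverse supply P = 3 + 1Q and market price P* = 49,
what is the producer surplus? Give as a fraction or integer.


Minimum supply price (at Q=0): P_min = 3
Quantity supplied at P* = 49:
Q* = (49 - 3)/1 = 46
PS = (1/2) * Q* * (P* - P_min)
PS = (1/2) * 46 * (49 - 3)
PS = (1/2) * 46 * 46 = 1058

1058


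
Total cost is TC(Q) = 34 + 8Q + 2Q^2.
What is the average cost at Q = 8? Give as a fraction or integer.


TC(8) = 34 + 8*8 + 2*8^2
TC(8) = 34 + 64 + 128 = 226
AC = TC/Q = 226/8 = 113/4

113/4


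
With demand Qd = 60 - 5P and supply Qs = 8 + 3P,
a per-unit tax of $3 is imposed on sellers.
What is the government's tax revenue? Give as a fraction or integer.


With tax on sellers, new supply: Qs' = 8 + 3(P - 3)
= 3P - 1
New equilibrium quantity:
Q_new = 175/8
Tax revenue = tax * Q_new = 3 * 175/8 = 525/8

525/8


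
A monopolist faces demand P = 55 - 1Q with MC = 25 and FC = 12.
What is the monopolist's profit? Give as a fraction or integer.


MR = MC: 55 - 2Q = 25
Q* = 15
P* = 55 - 1*15 = 40
Profit = (P* - MC)*Q* - FC
= (40 - 25)*15 - 12
= 15*15 - 12
= 225 - 12 = 213

213


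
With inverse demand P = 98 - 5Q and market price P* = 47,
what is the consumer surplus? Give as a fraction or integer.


Maximum willingness to pay (at Q=0): P_max = 98
Quantity demanded at P* = 47:
Q* = (98 - 47)/5 = 51/5
CS = (1/2) * Q* * (P_max - P*)
CS = (1/2) * 51/5 * (98 - 47)
CS = (1/2) * 51/5 * 51 = 2601/10

2601/10


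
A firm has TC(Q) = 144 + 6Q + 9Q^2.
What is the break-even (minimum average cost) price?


AC(Q) = 144/Q + 6 + 9Q
To minimize: dAC/dQ = -144/Q^2 + 9 = 0
Q^2 = 144/9 = 16
Q* = 4
Min AC = 144/4 + 6 + 9*4
Min AC = 36 + 6 + 36 = 78

78


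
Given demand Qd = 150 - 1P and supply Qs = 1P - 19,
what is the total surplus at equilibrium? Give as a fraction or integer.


Find equilibrium: 150 - 1P = 1P - 19
150 + 19 = 2P
P* = 169/2 = 169/2
Q* = 1*169/2 - 19 = 131/2
Inverse demand: P = 150 - Q/1, so P_max = 150
Inverse supply: P = 19 + Q/1, so P_min = 19
CS = (1/2) * 131/2 * (150 - 169/2) = 17161/8
PS = (1/2) * 131/2 * (169/2 - 19) = 17161/8
TS = CS + PS = 17161/8 + 17161/8 = 17161/4

17161/4


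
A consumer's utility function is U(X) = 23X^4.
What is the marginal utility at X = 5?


MU = dU/dX = 23*4*X^(4-1)
MU = 92*X^3
At X = 5:
MU = 92 * 5^3
MU = 92 * 125 = 11500

11500


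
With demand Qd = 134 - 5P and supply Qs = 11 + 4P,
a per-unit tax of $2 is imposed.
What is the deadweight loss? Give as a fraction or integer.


Pre-tax equilibrium quantity: Q* = 197/3
Post-tax equilibrium quantity: Q_tax = 551/9
Reduction in quantity: Q* - Q_tax = 40/9
DWL = (1/2) * tax * (Q* - Q_tax)
DWL = (1/2) * 2 * 40/9 = 40/9

40/9


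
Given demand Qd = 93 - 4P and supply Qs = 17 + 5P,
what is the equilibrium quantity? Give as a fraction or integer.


First find equilibrium price:
93 - 4P = 17 + 5P
P* = 76/9 = 76/9
Then substitute into demand:
Q* = 93 - 4 * 76/9 = 533/9

533/9


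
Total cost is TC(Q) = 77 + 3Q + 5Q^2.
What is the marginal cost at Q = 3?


MC = dTC/dQ = 3 + 2*5*Q
At Q = 3:
MC = 3 + 10*3
MC = 3 + 30 = 33

33


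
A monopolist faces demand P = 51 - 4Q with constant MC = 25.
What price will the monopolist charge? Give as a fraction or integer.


MR = 51 - 8Q
Set MR = MC: 51 - 8Q = 25
Q* = 13/4
Substitute into demand:
P* = 51 - 4*13/4 = 38

38


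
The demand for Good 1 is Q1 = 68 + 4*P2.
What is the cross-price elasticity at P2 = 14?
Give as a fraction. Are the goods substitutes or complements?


dQ1/dP2 = 4
At P2 = 14: Q1 = 68 + 4*14 = 124
Exy = (dQ1/dP2)(P2/Q1) = 4 * 14 / 124 = 14/31
Since Exy > 0, the goods are substitutes.

14/31 (substitutes)


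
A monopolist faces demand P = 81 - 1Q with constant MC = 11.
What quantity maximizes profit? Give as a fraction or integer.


TR = P*Q = (81 - 1Q)Q = 81Q - 1Q^2
MR = dTR/dQ = 81 - 2Q
Set MR = MC:
81 - 2Q = 11
70 = 2Q
Q* = 70/2 = 35

35


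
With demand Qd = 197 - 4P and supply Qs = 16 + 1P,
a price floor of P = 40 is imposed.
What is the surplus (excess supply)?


At P = 40:
Qd = 197 - 4*40 = 37
Qs = 16 + 1*40 = 56
Surplus = Qs - Qd = 56 - 37 = 19

19


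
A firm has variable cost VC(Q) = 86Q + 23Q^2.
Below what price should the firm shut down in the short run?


AVC(Q) = VC(Q)/Q = 86 + 23Q
AVC is increasing in Q, so minimum AVC is at Q -> 0+.
Min AVC = 86
The firm should shut down if P < 86.

86


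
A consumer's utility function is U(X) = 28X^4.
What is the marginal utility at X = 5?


MU = dU/dX = 28*4*X^(4-1)
MU = 112*X^3
At X = 5:
MU = 112 * 5^3
MU = 112 * 125 = 14000

14000


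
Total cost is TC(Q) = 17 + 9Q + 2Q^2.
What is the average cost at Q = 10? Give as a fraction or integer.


TC(10) = 17 + 9*10 + 2*10^2
TC(10) = 17 + 90 + 200 = 307
AC = TC/Q = 307/10 = 307/10

307/10


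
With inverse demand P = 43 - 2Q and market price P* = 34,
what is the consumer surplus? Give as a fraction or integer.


Maximum willingness to pay (at Q=0): P_max = 43
Quantity demanded at P* = 34:
Q* = (43 - 34)/2 = 9/2
CS = (1/2) * Q* * (P_max - P*)
CS = (1/2) * 9/2 * (43 - 34)
CS = (1/2) * 9/2 * 9 = 81/4

81/4


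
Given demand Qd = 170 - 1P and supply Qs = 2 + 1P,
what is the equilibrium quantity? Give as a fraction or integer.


First find equilibrium price:
170 - 1P = 2 + 1P
P* = 168/2 = 84
Then substitute into demand:
Q* = 170 - 1 * 84 = 86

86


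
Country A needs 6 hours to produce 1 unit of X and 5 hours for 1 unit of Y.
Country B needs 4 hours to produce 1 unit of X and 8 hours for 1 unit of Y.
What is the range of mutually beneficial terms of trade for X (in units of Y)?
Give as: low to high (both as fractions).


Opportunity cost of X for Country A = hours_X / hours_Y = 6/5 = 6/5 units of Y
Opportunity cost of X for Country B = hours_X / hours_Y = 4/8 = 1/2 units of Y
Terms of trade must be between the two opportunity costs.
Range: 1/2 to 6/5

1/2 to 6/5


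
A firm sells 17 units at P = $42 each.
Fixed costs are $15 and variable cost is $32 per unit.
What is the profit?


Total Revenue = P * Q = 42 * 17 = $714
Total Cost = FC + VC*Q = 15 + 32*17 = $559
Profit = TR - TC = 714 - 559 = $155

$155


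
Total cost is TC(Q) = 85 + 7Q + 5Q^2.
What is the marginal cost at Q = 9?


MC = dTC/dQ = 7 + 2*5*Q
At Q = 9:
MC = 7 + 10*9
MC = 7 + 90 = 97

97


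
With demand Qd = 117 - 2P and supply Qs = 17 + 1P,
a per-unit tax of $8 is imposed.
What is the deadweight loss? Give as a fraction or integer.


Pre-tax equilibrium quantity: Q* = 151/3
Post-tax equilibrium quantity: Q_tax = 45
Reduction in quantity: Q* - Q_tax = 16/3
DWL = (1/2) * tax * (Q* - Q_tax)
DWL = (1/2) * 8 * 16/3 = 64/3

64/3


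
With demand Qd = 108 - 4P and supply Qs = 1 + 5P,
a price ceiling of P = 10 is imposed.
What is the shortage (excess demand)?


At P = 10:
Qd = 108 - 4*10 = 68
Qs = 1 + 5*10 = 51
Shortage = Qd - Qs = 68 - 51 = 17

17


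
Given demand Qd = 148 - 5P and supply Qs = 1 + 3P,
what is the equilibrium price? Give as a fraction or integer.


At equilibrium, Qd = Qs.
148 - 5P = 1 + 3P
148 - 1 = 5P + 3P
147 = 8P
P* = 147/8 = 147/8

147/8


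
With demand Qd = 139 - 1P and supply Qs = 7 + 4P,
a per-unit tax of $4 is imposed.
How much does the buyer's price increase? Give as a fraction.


With a per-unit tax, the buyer's price increase depends on relative slopes.
Supply slope: d = 4, Demand slope: b = 1
Buyer's price increase = d * tax / (b + d)
= 4 * 4 / (1 + 4)
= 16 / 5 = 16/5

16/5


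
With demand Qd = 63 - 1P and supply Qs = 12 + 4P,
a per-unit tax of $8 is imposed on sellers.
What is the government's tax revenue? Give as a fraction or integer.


With tax on sellers, new supply: Qs' = 12 + 4(P - 8)
= 4P - 20
New equilibrium quantity:
Q_new = 232/5
Tax revenue = tax * Q_new = 8 * 232/5 = 1856/5

1856/5


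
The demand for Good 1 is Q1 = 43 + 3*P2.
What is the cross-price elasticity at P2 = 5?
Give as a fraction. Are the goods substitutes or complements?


dQ1/dP2 = 3
At P2 = 5: Q1 = 43 + 3*5 = 58
Exy = (dQ1/dP2)(P2/Q1) = 3 * 5 / 58 = 15/58
Since Exy > 0, the goods are substitutes.

15/58 (substitutes)


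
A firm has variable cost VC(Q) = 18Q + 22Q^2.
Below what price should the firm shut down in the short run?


AVC(Q) = VC(Q)/Q = 18 + 22Q
AVC is increasing in Q, so minimum AVC is at Q -> 0+.
Min AVC = 18
The firm should shut down if P < 18.

18


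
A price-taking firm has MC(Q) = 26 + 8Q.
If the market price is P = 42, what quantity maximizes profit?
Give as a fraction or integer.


In perfect competition, profit is maximized where P = MC.
42 = 26 + 8Q
16 = 8Q
Q* = 16/8 = 2

2


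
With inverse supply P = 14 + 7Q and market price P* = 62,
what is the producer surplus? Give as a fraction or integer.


Minimum supply price (at Q=0): P_min = 14
Quantity supplied at P* = 62:
Q* = (62 - 14)/7 = 48/7
PS = (1/2) * Q* * (P* - P_min)
PS = (1/2) * 48/7 * (62 - 14)
PS = (1/2) * 48/7 * 48 = 1152/7

1152/7


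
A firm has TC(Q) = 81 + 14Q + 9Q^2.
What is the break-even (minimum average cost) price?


AC(Q) = 81/Q + 14 + 9Q
To minimize: dAC/dQ = -81/Q^2 + 9 = 0
Q^2 = 81/9 = 9
Q* = 3
Min AC = 81/3 + 14 + 9*3
Min AC = 27 + 14 + 27 = 68

68


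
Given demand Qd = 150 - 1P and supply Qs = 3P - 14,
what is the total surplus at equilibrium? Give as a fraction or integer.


Find equilibrium: 150 - 1P = 3P - 14
150 + 14 = 4P
P* = 164/4 = 41
Q* = 3*41 - 14 = 109
Inverse demand: P = 150 - Q/1, so P_max = 150
Inverse supply: P = 14/3 + Q/3, so P_min = 14/3
CS = (1/2) * 109 * (150 - 41) = 11881/2
PS = (1/2) * 109 * (41 - 14/3) = 11881/6
TS = CS + PS = 11881/2 + 11881/6 = 23762/3

23762/3


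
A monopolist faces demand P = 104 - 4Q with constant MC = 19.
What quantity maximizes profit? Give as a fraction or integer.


TR = P*Q = (104 - 4Q)Q = 104Q - 4Q^2
MR = dTR/dQ = 104 - 8Q
Set MR = MC:
104 - 8Q = 19
85 = 8Q
Q* = 85/8 = 85/8

85/8


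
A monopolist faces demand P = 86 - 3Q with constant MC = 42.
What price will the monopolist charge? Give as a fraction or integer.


MR = 86 - 6Q
Set MR = MC: 86 - 6Q = 42
Q* = 22/3
Substitute into demand:
P* = 86 - 3*22/3 = 64

64


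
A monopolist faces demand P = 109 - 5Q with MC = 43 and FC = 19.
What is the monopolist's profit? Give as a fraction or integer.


MR = MC: 109 - 10Q = 43
Q* = 33/5
P* = 109 - 5*33/5 = 76
Profit = (P* - MC)*Q* - FC
= (76 - 43)*33/5 - 19
= 33*33/5 - 19
= 1089/5 - 19 = 994/5

994/5


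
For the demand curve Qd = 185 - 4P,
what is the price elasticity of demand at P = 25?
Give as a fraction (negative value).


dQ/dP = -4
At P = 25: Q = 185 - 4*25 = 85
E = (dQ/dP)(P/Q) = (-4)(25/85) = -20/17

-20/17


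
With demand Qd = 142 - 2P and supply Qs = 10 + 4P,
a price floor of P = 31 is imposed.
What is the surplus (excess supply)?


At P = 31:
Qd = 142 - 2*31 = 80
Qs = 10 + 4*31 = 134
Surplus = Qs - Qd = 134 - 80 = 54

54


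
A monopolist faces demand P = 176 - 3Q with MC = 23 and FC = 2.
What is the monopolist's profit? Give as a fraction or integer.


MR = MC: 176 - 6Q = 23
Q* = 51/2
P* = 176 - 3*51/2 = 199/2
Profit = (P* - MC)*Q* - FC
= (199/2 - 23)*51/2 - 2
= 153/2*51/2 - 2
= 7803/4 - 2 = 7795/4

7795/4


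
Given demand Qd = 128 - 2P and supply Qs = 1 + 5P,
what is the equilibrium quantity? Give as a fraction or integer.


First find equilibrium price:
128 - 2P = 1 + 5P
P* = 127/7 = 127/7
Then substitute into demand:
Q* = 128 - 2 * 127/7 = 642/7

642/7


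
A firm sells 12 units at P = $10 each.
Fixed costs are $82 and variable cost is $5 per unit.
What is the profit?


Total Revenue = P * Q = 10 * 12 = $120
Total Cost = FC + VC*Q = 82 + 5*12 = $142
Profit = TR - TC = 120 - 142 = $-22

$-22


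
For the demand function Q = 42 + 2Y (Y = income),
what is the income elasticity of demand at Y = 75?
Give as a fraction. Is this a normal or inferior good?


dQ/dY = 2
At Y = 75: Q = 42 + 2*75 = 192
Ey = (dQ/dY)(Y/Q) = 2 * 75 / 192 = 25/32
Since Ey > 0, this is a normal good.

25/32 (normal good)


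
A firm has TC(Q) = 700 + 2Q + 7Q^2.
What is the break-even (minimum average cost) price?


AC(Q) = 700/Q + 2 + 7Q
To minimize: dAC/dQ = -700/Q^2 + 7 = 0
Q^2 = 700/7 = 100
Q* = 10
Min AC = 700/10 + 2 + 7*10
Min AC = 70 + 2 + 70 = 142

142


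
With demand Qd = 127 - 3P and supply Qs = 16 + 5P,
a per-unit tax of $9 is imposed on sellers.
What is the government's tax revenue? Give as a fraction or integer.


With tax on sellers, new supply: Qs' = 16 + 5(P - 9)
= 5P - 29
New equilibrium quantity:
Q_new = 137/2
Tax revenue = tax * Q_new = 9 * 137/2 = 1233/2

1233/2


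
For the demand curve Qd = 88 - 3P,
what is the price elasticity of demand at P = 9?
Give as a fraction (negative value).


dQ/dP = -3
At P = 9: Q = 88 - 3*9 = 61
E = (dQ/dP)(P/Q) = (-3)(9/61) = -27/61

-27/61


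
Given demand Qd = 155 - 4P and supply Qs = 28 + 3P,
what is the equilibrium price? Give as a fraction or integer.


At equilibrium, Qd = Qs.
155 - 4P = 28 + 3P
155 - 28 = 4P + 3P
127 = 7P
P* = 127/7 = 127/7

127/7


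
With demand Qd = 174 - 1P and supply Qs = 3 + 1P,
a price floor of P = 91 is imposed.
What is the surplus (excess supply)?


At P = 91:
Qd = 174 - 1*91 = 83
Qs = 3 + 1*91 = 94
Surplus = Qs - Qd = 94 - 83 = 11

11


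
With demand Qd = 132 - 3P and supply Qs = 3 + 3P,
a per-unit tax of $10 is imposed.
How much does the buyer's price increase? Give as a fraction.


With a per-unit tax, the buyer's price increase depends on relative slopes.
Supply slope: d = 3, Demand slope: b = 3
Buyer's price increase = d * tax / (b + d)
= 3 * 10 / (3 + 3)
= 30 / 6 = 5

5


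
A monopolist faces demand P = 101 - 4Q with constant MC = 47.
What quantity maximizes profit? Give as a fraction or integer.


TR = P*Q = (101 - 4Q)Q = 101Q - 4Q^2
MR = dTR/dQ = 101 - 8Q
Set MR = MC:
101 - 8Q = 47
54 = 8Q
Q* = 54/8 = 27/4

27/4


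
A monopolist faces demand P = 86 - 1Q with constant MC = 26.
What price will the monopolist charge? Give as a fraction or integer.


MR = 86 - 2Q
Set MR = MC: 86 - 2Q = 26
Q* = 30
Substitute into demand:
P* = 86 - 1*30 = 56

56


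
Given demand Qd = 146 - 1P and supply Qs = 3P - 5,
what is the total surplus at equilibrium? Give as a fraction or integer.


Find equilibrium: 146 - 1P = 3P - 5
146 + 5 = 4P
P* = 151/4 = 151/4
Q* = 3*151/4 - 5 = 433/4
Inverse demand: P = 146 - Q/1, so P_max = 146
Inverse supply: P = 5/3 + Q/3, so P_min = 5/3
CS = (1/2) * 433/4 * (146 - 151/4) = 187489/32
PS = (1/2) * 433/4 * (151/4 - 5/3) = 187489/96
TS = CS + PS = 187489/32 + 187489/96 = 187489/24

187489/24


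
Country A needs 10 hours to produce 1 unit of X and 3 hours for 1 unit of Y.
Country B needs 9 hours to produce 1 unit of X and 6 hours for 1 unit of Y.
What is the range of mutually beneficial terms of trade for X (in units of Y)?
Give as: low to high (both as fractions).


Opportunity cost of X for Country A = hours_X / hours_Y = 10/3 = 10/3 units of Y
Opportunity cost of X for Country B = hours_X / hours_Y = 9/6 = 3/2 units of Y
Terms of trade must be between the two opportunity costs.
Range: 3/2 to 10/3

3/2 to 10/3


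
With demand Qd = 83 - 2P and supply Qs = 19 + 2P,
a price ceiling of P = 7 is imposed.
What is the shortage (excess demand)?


At P = 7:
Qd = 83 - 2*7 = 69
Qs = 19 + 2*7 = 33
Shortage = Qd - Qs = 69 - 33 = 36

36


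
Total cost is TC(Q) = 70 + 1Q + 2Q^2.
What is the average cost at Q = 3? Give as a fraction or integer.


TC(3) = 70 + 1*3 + 2*3^2
TC(3) = 70 + 3 + 18 = 91
AC = TC/Q = 91/3 = 91/3

91/3


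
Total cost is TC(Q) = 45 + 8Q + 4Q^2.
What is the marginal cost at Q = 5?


MC = dTC/dQ = 8 + 2*4*Q
At Q = 5:
MC = 8 + 8*5
MC = 8 + 40 = 48

48


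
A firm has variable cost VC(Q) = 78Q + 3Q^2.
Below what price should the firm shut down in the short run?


AVC(Q) = VC(Q)/Q = 78 + 3Q
AVC is increasing in Q, so minimum AVC is at Q -> 0+.
Min AVC = 78
The firm should shut down if P < 78.

78


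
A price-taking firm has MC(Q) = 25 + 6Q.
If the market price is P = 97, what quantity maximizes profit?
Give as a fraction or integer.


In perfect competition, profit is maximized where P = MC.
97 = 25 + 6Q
72 = 6Q
Q* = 72/6 = 12

12


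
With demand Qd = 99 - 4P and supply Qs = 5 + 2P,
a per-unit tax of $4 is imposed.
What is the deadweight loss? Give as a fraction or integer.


Pre-tax equilibrium quantity: Q* = 109/3
Post-tax equilibrium quantity: Q_tax = 31
Reduction in quantity: Q* - Q_tax = 16/3
DWL = (1/2) * tax * (Q* - Q_tax)
DWL = (1/2) * 4 * 16/3 = 32/3

32/3


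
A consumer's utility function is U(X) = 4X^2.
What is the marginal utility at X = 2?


MU = dU/dX = 4*2*X^(2-1)
MU = 8*X^1
At X = 2:
MU = 8 * 2^1
MU = 8 * 2 = 16

16


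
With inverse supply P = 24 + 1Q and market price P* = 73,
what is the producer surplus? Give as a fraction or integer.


Minimum supply price (at Q=0): P_min = 24
Quantity supplied at P* = 73:
Q* = (73 - 24)/1 = 49
PS = (1/2) * Q* * (P* - P_min)
PS = (1/2) * 49 * (73 - 24)
PS = (1/2) * 49 * 49 = 2401/2

2401/2


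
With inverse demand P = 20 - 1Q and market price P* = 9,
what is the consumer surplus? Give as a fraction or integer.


Maximum willingness to pay (at Q=0): P_max = 20
Quantity demanded at P* = 9:
Q* = (20 - 9)/1 = 11
CS = (1/2) * Q* * (P_max - P*)
CS = (1/2) * 11 * (20 - 9)
CS = (1/2) * 11 * 11 = 121/2

121/2


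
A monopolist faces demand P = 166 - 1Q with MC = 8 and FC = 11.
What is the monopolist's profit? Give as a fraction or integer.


MR = MC: 166 - 2Q = 8
Q* = 79
P* = 166 - 1*79 = 87
Profit = (P* - MC)*Q* - FC
= (87 - 8)*79 - 11
= 79*79 - 11
= 6241 - 11 = 6230

6230


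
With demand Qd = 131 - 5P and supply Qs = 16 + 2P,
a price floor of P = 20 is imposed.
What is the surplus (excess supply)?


At P = 20:
Qd = 131 - 5*20 = 31
Qs = 16 + 2*20 = 56
Surplus = Qs - Qd = 56 - 31 = 25

25


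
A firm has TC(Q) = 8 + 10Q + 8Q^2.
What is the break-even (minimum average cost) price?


AC(Q) = 8/Q + 10 + 8Q
To minimize: dAC/dQ = -8/Q^2 + 8 = 0
Q^2 = 8/8 = 1
Q* = 1
Min AC = 8/1 + 10 + 8*1
Min AC = 8 + 10 + 8 = 26

26


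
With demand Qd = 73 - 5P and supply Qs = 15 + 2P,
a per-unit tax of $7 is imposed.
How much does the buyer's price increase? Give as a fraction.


With a per-unit tax, the buyer's price increase depends on relative slopes.
Supply slope: d = 2, Demand slope: b = 5
Buyer's price increase = d * tax / (b + d)
= 2 * 7 / (5 + 2)
= 14 / 7 = 2

2


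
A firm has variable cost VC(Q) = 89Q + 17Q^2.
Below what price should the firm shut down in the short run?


AVC(Q) = VC(Q)/Q = 89 + 17Q
AVC is increasing in Q, so minimum AVC is at Q -> 0+.
Min AVC = 89
The firm should shut down if P < 89.

89


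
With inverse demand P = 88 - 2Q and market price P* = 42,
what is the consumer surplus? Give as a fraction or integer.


Maximum willingness to pay (at Q=0): P_max = 88
Quantity demanded at P* = 42:
Q* = (88 - 42)/2 = 23
CS = (1/2) * Q* * (P_max - P*)
CS = (1/2) * 23 * (88 - 42)
CS = (1/2) * 23 * 46 = 529

529


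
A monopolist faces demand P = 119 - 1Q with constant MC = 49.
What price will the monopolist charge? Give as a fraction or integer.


MR = 119 - 2Q
Set MR = MC: 119 - 2Q = 49
Q* = 35
Substitute into demand:
P* = 119 - 1*35 = 84

84


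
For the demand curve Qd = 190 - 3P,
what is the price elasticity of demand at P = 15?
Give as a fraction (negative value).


dQ/dP = -3
At P = 15: Q = 190 - 3*15 = 145
E = (dQ/dP)(P/Q) = (-3)(15/145) = -9/29

-9/29


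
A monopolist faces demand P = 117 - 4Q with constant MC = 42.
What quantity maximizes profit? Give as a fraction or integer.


TR = P*Q = (117 - 4Q)Q = 117Q - 4Q^2
MR = dTR/dQ = 117 - 8Q
Set MR = MC:
117 - 8Q = 42
75 = 8Q
Q* = 75/8 = 75/8

75/8


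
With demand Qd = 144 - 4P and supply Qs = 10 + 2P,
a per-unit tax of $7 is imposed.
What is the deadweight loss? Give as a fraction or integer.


Pre-tax equilibrium quantity: Q* = 164/3
Post-tax equilibrium quantity: Q_tax = 136/3
Reduction in quantity: Q* - Q_tax = 28/3
DWL = (1/2) * tax * (Q* - Q_tax)
DWL = (1/2) * 7 * 28/3 = 98/3

98/3


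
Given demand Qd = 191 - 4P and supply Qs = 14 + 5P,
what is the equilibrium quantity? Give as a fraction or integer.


First find equilibrium price:
191 - 4P = 14 + 5P
P* = 177/9 = 59/3
Then substitute into demand:
Q* = 191 - 4 * 59/3 = 337/3

337/3


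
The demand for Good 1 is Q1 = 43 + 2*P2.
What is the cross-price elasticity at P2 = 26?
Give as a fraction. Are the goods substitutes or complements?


dQ1/dP2 = 2
At P2 = 26: Q1 = 43 + 2*26 = 95
Exy = (dQ1/dP2)(P2/Q1) = 2 * 26 / 95 = 52/95
Since Exy > 0, the goods are substitutes.

52/95 (substitutes)


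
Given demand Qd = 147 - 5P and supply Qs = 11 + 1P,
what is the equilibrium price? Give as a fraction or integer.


At equilibrium, Qd = Qs.
147 - 5P = 11 + 1P
147 - 11 = 5P + 1P
136 = 6P
P* = 136/6 = 68/3

68/3


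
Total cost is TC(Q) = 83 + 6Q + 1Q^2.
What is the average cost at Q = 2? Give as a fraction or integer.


TC(2) = 83 + 6*2 + 1*2^2
TC(2) = 83 + 12 + 4 = 99
AC = TC/Q = 99/2 = 99/2

99/2


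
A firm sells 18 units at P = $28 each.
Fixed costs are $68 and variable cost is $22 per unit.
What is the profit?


Total Revenue = P * Q = 28 * 18 = $504
Total Cost = FC + VC*Q = 68 + 22*18 = $464
Profit = TR - TC = 504 - 464 = $40

$40


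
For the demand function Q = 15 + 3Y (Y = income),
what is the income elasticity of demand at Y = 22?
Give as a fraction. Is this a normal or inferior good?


dQ/dY = 3
At Y = 22: Q = 15 + 3*22 = 81
Ey = (dQ/dY)(Y/Q) = 3 * 22 / 81 = 22/27
Since Ey > 0, this is a normal good.

22/27 (normal good)


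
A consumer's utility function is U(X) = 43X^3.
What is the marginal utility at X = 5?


MU = dU/dX = 43*3*X^(3-1)
MU = 129*X^2
At X = 5:
MU = 129 * 5^2
MU = 129 * 25 = 3225

3225


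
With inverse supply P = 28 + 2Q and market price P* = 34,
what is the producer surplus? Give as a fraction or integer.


Minimum supply price (at Q=0): P_min = 28
Quantity supplied at P* = 34:
Q* = (34 - 28)/2 = 3
PS = (1/2) * Q* * (P* - P_min)
PS = (1/2) * 3 * (34 - 28)
PS = (1/2) * 3 * 6 = 9

9


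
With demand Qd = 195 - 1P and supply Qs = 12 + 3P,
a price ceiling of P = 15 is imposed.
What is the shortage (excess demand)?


At P = 15:
Qd = 195 - 1*15 = 180
Qs = 12 + 3*15 = 57
Shortage = Qd - Qs = 180 - 57 = 123

123


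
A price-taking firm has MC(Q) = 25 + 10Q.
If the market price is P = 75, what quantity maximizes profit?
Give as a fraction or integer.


In perfect competition, profit is maximized where P = MC.
75 = 25 + 10Q
50 = 10Q
Q* = 50/10 = 5

5


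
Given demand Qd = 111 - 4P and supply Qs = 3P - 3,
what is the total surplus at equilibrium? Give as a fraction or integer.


Find equilibrium: 111 - 4P = 3P - 3
111 + 3 = 7P
P* = 114/7 = 114/7
Q* = 3*114/7 - 3 = 321/7
Inverse demand: P = 111/4 - Q/4, so P_max = 111/4
Inverse supply: P = 1 + Q/3, so P_min = 1
CS = (1/2) * 321/7 * (111/4 - 114/7) = 103041/392
PS = (1/2) * 321/7 * (114/7 - 1) = 34347/98
TS = CS + PS = 103041/392 + 34347/98 = 34347/56

34347/56


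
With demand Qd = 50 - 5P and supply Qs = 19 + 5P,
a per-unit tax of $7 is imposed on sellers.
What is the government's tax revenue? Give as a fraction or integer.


With tax on sellers, new supply: Qs' = 19 + 5(P - 7)
= 5P - 16
New equilibrium quantity:
Q_new = 17
Tax revenue = tax * Q_new = 7 * 17 = 119

119


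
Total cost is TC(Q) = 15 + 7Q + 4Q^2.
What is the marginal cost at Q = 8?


MC = dTC/dQ = 7 + 2*4*Q
At Q = 8:
MC = 7 + 8*8
MC = 7 + 64 = 71

71


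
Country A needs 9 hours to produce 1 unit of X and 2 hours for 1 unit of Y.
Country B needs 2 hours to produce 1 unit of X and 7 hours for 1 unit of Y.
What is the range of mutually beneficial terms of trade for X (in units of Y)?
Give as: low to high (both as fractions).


Opportunity cost of X for Country A = hours_X / hours_Y = 9/2 = 9/2 units of Y
Opportunity cost of X for Country B = hours_X / hours_Y = 2/7 = 2/7 units of Y
Terms of trade must be between the two opportunity costs.
Range: 2/7 to 9/2

2/7 to 9/2


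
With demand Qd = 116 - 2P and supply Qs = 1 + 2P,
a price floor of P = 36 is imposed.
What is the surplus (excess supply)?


At P = 36:
Qd = 116 - 2*36 = 44
Qs = 1 + 2*36 = 73
Surplus = Qs - Qd = 73 - 44 = 29

29


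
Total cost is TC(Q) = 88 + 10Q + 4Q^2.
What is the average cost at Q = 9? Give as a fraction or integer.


TC(9) = 88 + 10*9 + 4*9^2
TC(9) = 88 + 90 + 324 = 502
AC = TC/Q = 502/9 = 502/9

502/9


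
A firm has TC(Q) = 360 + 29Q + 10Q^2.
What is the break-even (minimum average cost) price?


AC(Q) = 360/Q + 29 + 10Q
To minimize: dAC/dQ = -360/Q^2 + 10 = 0
Q^2 = 360/10 = 36
Q* = 6
Min AC = 360/6 + 29 + 10*6
Min AC = 60 + 29 + 60 = 149

149


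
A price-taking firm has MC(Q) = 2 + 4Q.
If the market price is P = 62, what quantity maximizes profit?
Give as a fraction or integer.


In perfect competition, profit is maximized where P = MC.
62 = 2 + 4Q
60 = 4Q
Q* = 60/4 = 15

15


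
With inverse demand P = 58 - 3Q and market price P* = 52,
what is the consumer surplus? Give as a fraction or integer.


Maximum willingness to pay (at Q=0): P_max = 58
Quantity demanded at P* = 52:
Q* = (58 - 52)/3 = 2
CS = (1/2) * Q* * (P_max - P*)
CS = (1/2) * 2 * (58 - 52)
CS = (1/2) * 2 * 6 = 6

6


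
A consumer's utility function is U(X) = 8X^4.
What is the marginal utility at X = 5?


MU = dU/dX = 8*4*X^(4-1)
MU = 32*X^3
At X = 5:
MU = 32 * 5^3
MU = 32 * 125 = 4000

4000


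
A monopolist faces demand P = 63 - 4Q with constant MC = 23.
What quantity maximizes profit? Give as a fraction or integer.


TR = P*Q = (63 - 4Q)Q = 63Q - 4Q^2
MR = dTR/dQ = 63 - 8Q
Set MR = MC:
63 - 8Q = 23
40 = 8Q
Q* = 40/8 = 5

5


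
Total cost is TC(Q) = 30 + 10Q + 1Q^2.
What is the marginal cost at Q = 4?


MC = dTC/dQ = 10 + 2*1*Q
At Q = 4:
MC = 10 + 2*4
MC = 10 + 8 = 18

18


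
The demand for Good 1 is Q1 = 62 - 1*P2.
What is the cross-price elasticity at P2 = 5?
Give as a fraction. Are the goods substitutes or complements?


dQ1/dP2 = -1
At P2 = 5: Q1 = 62 - 1*5 = 57
Exy = (dQ1/dP2)(P2/Q1) = -1 * 5 / 57 = -5/57
Since Exy < 0, the goods are complements.

-5/57 (complements)


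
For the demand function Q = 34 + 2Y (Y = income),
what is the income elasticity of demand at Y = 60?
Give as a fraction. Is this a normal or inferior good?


dQ/dY = 2
At Y = 60: Q = 34 + 2*60 = 154
Ey = (dQ/dY)(Y/Q) = 2 * 60 / 154 = 60/77
Since Ey > 0, this is a normal good.

60/77 (normal good)


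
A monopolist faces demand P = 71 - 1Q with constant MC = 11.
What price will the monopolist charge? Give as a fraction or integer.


MR = 71 - 2Q
Set MR = MC: 71 - 2Q = 11
Q* = 30
Substitute into demand:
P* = 71 - 1*30 = 41

41


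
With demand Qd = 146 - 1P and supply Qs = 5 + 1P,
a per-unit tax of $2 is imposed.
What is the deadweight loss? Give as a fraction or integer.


Pre-tax equilibrium quantity: Q* = 151/2
Post-tax equilibrium quantity: Q_tax = 149/2
Reduction in quantity: Q* - Q_tax = 1
DWL = (1/2) * tax * (Q* - Q_tax)
DWL = (1/2) * 2 * 1 = 1

1


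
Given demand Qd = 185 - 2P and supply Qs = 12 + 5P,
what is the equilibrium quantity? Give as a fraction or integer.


First find equilibrium price:
185 - 2P = 12 + 5P
P* = 173/7 = 173/7
Then substitute into demand:
Q* = 185 - 2 * 173/7 = 949/7

949/7


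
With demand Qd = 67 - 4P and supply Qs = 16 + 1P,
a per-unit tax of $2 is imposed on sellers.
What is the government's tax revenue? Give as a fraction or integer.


With tax on sellers, new supply: Qs' = 16 + 1(P - 2)
= 14 + 1P
New equilibrium quantity:
Q_new = 123/5
Tax revenue = tax * Q_new = 2 * 123/5 = 246/5

246/5


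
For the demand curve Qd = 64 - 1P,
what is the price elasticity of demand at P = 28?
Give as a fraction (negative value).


dQ/dP = -1
At P = 28: Q = 64 - 1*28 = 36
E = (dQ/dP)(P/Q) = (-1)(28/36) = -7/9

-7/9


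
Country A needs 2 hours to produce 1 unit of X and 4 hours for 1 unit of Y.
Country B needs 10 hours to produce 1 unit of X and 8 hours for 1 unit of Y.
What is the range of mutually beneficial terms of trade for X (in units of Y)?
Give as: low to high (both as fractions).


Opportunity cost of X for Country A = hours_X / hours_Y = 2/4 = 1/2 units of Y
Opportunity cost of X for Country B = hours_X / hours_Y = 10/8 = 5/4 units of Y
Terms of trade must be between the two opportunity costs.
Range: 1/2 to 5/4

1/2 to 5/4


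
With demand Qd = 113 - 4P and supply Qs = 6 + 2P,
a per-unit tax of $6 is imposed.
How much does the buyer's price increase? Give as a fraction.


With a per-unit tax, the buyer's price increase depends on relative slopes.
Supply slope: d = 2, Demand slope: b = 4
Buyer's price increase = d * tax / (b + d)
= 2 * 6 / (4 + 2)
= 12 / 6 = 2

2


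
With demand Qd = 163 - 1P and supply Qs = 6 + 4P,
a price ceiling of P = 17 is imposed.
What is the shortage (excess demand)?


At P = 17:
Qd = 163 - 1*17 = 146
Qs = 6 + 4*17 = 74
Shortage = Qd - Qs = 146 - 74 = 72

72


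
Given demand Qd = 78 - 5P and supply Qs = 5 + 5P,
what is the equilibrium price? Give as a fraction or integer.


At equilibrium, Qd = Qs.
78 - 5P = 5 + 5P
78 - 5 = 5P + 5P
73 = 10P
P* = 73/10 = 73/10

73/10


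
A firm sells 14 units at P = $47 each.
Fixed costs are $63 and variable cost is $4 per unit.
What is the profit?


Total Revenue = P * Q = 47 * 14 = $658
Total Cost = FC + VC*Q = 63 + 4*14 = $119
Profit = TR - TC = 658 - 119 = $539

$539


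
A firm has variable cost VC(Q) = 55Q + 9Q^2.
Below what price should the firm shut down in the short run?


AVC(Q) = VC(Q)/Q = 55 + 9Q
AVC is increasing in Q, so minimum AVC is at Q -> 0+.
Min AVC = 55
The firm should shut down if P < 55.

55


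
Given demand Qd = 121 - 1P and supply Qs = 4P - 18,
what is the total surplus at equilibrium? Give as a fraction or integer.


Find equilibrium: 121 - 1P = 4P - 18
121 + 18 = 5P
P* = 139/5 = 139/5
Q* = 4*139/5 - 18 = 466/5
Inverse demand: P = 121 - Q/1, so P_max = 121
Inverse supply: P = 9/2 + Q/4, so P_min = 9/2
CS = (1/2) * 466/5 * (121 - 139/5) = 108578/25
PS = (1/2) * 466/5 * (139/5 - 9/2) = 54289/50
TS = CS + PS = 108578/25 + 54289/50 = 54289/10

54289/10


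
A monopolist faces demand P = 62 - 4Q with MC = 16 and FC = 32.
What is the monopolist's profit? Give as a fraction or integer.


MR = MC: 62 - 8Q = 16
Q* = 23/4
P* = 62 - 4*23/4 = 39
Profit = (P* - MC)*Q* - FC
= (39 - 16)*23/4 - 32
= 23*23/4 - 32
= 529/4 - 32 = 401/4

401/4


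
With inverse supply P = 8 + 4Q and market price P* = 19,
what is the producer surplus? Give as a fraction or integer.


Minimum supply price (at Q=0): P_min = 8
Quantity supplied at P* = 19:
Q* = (19 - 8)/4 = 11/4
PS = (1/2) * Q* * (P* - P_min)
PS = (1/2) * 11/4 * (19 - 8)
PS = (1/2) * 11/4 * 11 = 121/8

121/8


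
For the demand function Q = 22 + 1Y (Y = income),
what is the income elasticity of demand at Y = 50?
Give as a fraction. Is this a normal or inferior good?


dQ/dY = 1
At Y = 50: Q = 22 + 1*50 = 72
Ey = (dQ/dY)(Y/Q) = 1 * 50 / 72 = 25/36
Since Ey > 0, this is a normal good.

25/36 (normal good)


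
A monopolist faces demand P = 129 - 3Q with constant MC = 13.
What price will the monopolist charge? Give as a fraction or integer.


MR = 129 - 6Q
Set MR = MC: 129 - 6Q = 13
Q* = 58/3
Substitute into demand:
P* = 129 - 3*58/3 = 71

71


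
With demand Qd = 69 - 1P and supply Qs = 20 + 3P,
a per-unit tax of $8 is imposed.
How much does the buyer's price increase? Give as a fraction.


With a per-unit tax, the buyer's price increase depends on relative slopes.
Supply slope: d = 3, Demand slope: b = 1
Buyer's price increase = d * tax / (b + d)
= 3 * 8 / (1 + 3)
= 24 / 4 = 6

6


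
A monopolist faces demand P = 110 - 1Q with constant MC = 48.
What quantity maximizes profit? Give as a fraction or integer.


TR = P*Q = (110 - 1Q)Q = 110Q - 1Q^2
MR = dTR/dQ = 110 - 2Q
Set MR = MC:
110 - 2Q = 48
62 = 2Q
Q* = 62/2 = 31

31


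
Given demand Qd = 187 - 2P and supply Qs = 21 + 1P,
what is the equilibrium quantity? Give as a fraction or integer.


First find equilibrium price:
187 - 2P = 21 + 1P
P* = 166/3 = 166/3
Then substitute into demand:
Q* = 187 - 2 * 166/3 = 229/3

229/3


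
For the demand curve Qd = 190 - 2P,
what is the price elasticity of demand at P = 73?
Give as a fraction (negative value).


dQ/dP = -2
At P = 73: Q = 190 - 2*73 = 44
E = (dQ/dP)(P/Q) = (-2)(73/44) = -73/22

-73/22


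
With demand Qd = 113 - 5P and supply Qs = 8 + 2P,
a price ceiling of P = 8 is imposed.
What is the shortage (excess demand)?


At P = 8:
Qd = 113 - 5*8 = 73
Qs = 8 + 2*8 = 24
Shortage = Qd - Qs = 73 - 24 = 49

49


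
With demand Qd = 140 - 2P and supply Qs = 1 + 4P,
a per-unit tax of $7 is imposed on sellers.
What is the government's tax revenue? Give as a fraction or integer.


With tax on sellers, new supply: Qs' = 1 + 4(P - 7)
= 4P - 27
New equilibrium quantity:
Q_new = 253/3
Tax revenue = tax * Q_new = 7 * 253/3 = 1771/3

1771/3


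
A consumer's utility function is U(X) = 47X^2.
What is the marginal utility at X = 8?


MU = dU/dX = 47*2*X^(2-1)
MU = 94*X^1
At X = 8:
MU = 94 * 8^1
MU = 94 * 8 = 752

752


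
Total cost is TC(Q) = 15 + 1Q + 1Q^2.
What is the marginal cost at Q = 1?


MC = dTC/dQ = 1 + 2*1*Q
At Q = 1:
MC = 1 + 2*1
MC = 1 + 2 = 3

3


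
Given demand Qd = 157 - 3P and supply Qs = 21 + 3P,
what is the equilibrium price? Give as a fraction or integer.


At equilibrium, Qd = Qs.
157 - 3P = 21 + 3P
157 - 21 = 3P + 3P
136 = 6P
P* = 136/6 = 68/3

68/3
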